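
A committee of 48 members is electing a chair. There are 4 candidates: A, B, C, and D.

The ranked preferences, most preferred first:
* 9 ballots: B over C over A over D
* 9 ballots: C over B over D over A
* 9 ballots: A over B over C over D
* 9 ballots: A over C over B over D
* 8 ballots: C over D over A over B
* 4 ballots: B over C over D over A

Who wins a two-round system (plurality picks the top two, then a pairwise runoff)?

Round 1 first-place votes: A 18, B 13, C 17, D 0. A and C advance.
Runoff: A is ranked above C on 18 ballots, C above A on 30.

C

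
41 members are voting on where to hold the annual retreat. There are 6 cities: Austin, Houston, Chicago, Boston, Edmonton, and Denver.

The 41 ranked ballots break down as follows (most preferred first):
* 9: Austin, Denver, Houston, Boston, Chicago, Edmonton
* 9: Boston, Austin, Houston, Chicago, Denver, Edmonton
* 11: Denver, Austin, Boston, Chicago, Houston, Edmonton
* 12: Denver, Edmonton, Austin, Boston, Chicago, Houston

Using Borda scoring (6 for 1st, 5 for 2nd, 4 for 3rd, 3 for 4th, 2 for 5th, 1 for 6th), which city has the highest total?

Austin

Austin: 9×6 + 9×5 + 11×5 + 12×4 = 202
Houston: 9×4 + 9×4 + 11×2 + 12×1 = 106
Chicago: 9×2 + 9×3 + 11×3 + 12×2 = 102
Boston: 9×3 + 9×6 + 11×4 + 12×3 = 161
Edmonton: 9×1 + 9×1 + 11×1 + 12×5 = 89
Denver: 9×5 + 9×2 + 11×6 + 12×6 = 201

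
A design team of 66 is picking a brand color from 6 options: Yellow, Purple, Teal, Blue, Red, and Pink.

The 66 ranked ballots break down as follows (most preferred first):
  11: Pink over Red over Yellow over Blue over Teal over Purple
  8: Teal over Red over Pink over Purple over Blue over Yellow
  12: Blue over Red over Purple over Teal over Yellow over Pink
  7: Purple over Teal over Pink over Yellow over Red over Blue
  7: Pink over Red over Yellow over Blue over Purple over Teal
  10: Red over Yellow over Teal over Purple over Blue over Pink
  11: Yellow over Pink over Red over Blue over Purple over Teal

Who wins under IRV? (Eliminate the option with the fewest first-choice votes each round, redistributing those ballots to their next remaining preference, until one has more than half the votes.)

Yellow

Round 1: Yellow 11, Purple 7, Teal 8, Blue 12, Red 10, Pink 18. Purple eliminated.
Round 2: Yellow 11, Teal 15, Blue 12, Red 10, Pink 18. Red eliminated.
Round 3: Yellow 21, Teal 15, Blue 12, Pink 18. Blue eliminated.
Round 4: Yellow 21, Teal 27, Pink 18. Pink eliminated.
Round 5: Yellow 39, Teal 27. Yellow has a majority (≥34).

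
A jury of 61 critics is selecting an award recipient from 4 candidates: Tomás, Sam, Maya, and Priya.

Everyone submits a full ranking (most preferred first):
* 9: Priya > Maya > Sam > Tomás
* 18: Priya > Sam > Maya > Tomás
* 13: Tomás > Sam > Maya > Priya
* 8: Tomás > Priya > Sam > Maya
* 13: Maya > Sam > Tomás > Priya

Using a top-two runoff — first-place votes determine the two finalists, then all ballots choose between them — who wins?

Round 1 first-place votes: Tomás 21, Sam 0, Maya 13, Priya 27. Priya and Tomás advance.
Runoff: Priya is ranked above Tomás on 27 ballots, Tomás above Priya on 34.

Tomás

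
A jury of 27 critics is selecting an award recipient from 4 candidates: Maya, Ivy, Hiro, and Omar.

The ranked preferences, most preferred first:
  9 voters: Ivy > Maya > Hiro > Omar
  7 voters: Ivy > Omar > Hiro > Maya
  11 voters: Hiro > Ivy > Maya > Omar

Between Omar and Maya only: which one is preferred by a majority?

Maya

Omar is ranked above Maya on 7 ballots; Maya above Omar on 20.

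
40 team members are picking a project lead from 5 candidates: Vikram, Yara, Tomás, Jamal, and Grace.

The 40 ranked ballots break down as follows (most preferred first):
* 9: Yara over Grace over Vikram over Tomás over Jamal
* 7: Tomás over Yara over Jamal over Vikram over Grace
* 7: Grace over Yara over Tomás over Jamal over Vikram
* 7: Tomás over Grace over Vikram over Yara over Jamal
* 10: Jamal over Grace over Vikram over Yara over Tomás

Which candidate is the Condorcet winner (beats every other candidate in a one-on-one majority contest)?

Grace

Grace vs Vikram: 33–7
Grace vs Yara: 24–16
Grace vs Tomás: 26–14
Grace vs Jamal: 23–17
Grace beats every other candidate.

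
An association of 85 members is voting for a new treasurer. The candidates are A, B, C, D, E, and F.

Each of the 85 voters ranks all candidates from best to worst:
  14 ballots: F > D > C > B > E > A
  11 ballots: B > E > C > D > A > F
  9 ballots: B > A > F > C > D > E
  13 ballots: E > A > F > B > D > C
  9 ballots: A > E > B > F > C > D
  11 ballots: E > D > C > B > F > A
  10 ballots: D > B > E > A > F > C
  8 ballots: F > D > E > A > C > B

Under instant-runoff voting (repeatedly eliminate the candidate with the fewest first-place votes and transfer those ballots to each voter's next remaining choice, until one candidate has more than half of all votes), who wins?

Round 1: A 9, B 20, C 0, D 10, E 24, F 22. C eliminated.
Round 2: A 9, B 20, D 10, E 24, F 22. A eliminated.
Round 3: B 20, D 10, E 33, F 22. D eliminated.
Round 4: B 30, E 33, F 22. F eliminated.
Round 5: B 44, E 41. B has a majority (≥43).

B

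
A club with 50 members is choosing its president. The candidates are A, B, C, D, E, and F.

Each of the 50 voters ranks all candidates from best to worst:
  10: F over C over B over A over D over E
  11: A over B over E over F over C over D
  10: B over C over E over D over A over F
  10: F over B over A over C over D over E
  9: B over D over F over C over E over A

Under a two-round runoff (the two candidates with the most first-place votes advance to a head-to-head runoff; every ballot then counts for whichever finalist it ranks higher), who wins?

Round 1 first-place votes: A 11, B 19, C 0, D 0, E 0, F 20. F and B advance.
Runoff: F is ranked above B on 20 ballots, B above F on 30.

B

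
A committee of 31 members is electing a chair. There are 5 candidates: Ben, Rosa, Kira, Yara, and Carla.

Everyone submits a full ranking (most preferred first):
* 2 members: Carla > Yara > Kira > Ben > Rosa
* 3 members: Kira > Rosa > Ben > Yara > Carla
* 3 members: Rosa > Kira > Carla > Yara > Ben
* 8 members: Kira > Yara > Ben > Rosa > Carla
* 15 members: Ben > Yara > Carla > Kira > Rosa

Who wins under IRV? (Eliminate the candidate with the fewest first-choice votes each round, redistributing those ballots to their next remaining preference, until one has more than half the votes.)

Kira

Round 1: Ben 15, Rosa 3, Kira 11, Yara 0, Carla 2. Yara eliminated.
Round 2: Ben 15, Rosa 3, Kira 11, Carla 2. Carla eliminated.
Round 3: Ben 15, Rosa 3, Kira 13. Rosa eliminated.
Round 4: Ben 15, Kira 16. Kira has a majority (≥16).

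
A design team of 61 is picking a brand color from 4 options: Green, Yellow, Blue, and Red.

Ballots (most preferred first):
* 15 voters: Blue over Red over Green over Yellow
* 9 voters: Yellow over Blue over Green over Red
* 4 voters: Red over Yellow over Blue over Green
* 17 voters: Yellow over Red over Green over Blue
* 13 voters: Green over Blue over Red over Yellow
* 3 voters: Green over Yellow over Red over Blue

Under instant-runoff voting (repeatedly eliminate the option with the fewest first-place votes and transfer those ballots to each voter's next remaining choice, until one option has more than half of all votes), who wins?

Round 1: Green 16, Yellow 26, Blue 15, Red 4. Red eliminated.
Round 2: Green 16, Yellow 30, Blue 15. Blue eliminated.
Round 3: Green 31, Yellow 30. Green has a majority (≥31).

Green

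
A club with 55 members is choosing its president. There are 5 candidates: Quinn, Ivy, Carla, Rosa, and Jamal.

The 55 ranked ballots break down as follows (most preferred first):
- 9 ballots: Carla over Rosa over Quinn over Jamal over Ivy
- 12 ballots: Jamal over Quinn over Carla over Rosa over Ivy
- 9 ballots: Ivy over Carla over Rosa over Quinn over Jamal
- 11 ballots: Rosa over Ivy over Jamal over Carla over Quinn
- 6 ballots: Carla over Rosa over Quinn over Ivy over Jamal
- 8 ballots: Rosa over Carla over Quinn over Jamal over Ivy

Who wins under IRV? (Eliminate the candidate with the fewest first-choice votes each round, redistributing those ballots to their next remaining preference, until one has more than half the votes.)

Round 1: Quinn 0, Ivy 9, Carla 15, Rosa 19, Jamal 12. Quinn eliminated.
Round 2: Ivy 9, Carla 15, Rosa 19, Jamal 12. Ivy eliminated.
Round 3: Carla 24, Rosa 19, Jamal 12. Jamal eliminated.
Round 4: Carla 36, Rosa 19. Carla has a majority (≥28).

Carla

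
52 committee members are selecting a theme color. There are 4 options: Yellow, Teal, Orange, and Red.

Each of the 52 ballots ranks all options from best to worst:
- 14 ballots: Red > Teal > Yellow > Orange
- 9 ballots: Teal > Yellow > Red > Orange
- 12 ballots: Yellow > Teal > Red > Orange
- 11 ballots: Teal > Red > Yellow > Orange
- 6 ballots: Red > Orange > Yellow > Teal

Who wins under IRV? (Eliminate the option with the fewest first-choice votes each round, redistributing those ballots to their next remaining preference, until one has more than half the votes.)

Teal

Round 1: Yellow 12, Teal 20, Orange 0, Red 20. Orange eliminated.
Round 2: Yellow 12, Teal 20, Red 20. Yellow eliminated.
Round 3: Teal 32, Red 20. Teal has a majority (≥27).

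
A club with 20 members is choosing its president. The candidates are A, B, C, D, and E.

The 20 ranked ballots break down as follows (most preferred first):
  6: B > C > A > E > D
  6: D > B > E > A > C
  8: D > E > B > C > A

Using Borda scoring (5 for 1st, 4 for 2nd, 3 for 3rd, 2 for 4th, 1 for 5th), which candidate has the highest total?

B

A: 6×3 + 6×2 + 8×1 = 38
B: 6×5 + 6×4 + 8×3 = 78
C: 6×4 + 6×1 + 8×2 = 46
D: 6×1 + 6×5 + 8×5 = 76
E: 6×2 + 6×3 + 8×4 = 62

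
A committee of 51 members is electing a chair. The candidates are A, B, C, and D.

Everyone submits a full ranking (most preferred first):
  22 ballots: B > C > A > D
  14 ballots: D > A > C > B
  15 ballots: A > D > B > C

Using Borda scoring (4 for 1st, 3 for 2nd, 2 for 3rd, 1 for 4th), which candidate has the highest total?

A: 22×2 + 14×3 + 15×4 = 146
B: 22×4 + 14×1 + 15×2 = 132
C: 22×3 + 14×2 + 15×1 = 109
D: 22×1 + 14×4 + 15×3 = 123

A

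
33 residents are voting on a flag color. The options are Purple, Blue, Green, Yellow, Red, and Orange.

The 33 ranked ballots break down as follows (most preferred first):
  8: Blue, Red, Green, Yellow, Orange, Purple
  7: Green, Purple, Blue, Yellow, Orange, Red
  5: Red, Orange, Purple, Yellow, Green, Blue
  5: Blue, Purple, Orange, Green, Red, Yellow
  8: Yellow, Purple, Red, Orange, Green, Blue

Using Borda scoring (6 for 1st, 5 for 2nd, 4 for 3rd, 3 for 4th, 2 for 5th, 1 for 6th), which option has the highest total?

Purple

Purple: 8×1 + 7×5 + 5×4 + 5×5 + 8×5 = 128
Blue: 8×6 + 7×4 + 5×1 + 5×6 + 8×1 = 119
Green: 8×4 + 7×6 + 5×2 + 5×3 + 8×2 = 115
Yellow: 8×3 + 7×3 + 5×3 + 5×1 + 8×6 = 113
Red: 8×5 + 7×1 + 5×6 + 5×2 + 8×4 = 119
Orange: 8×2 + 7×2 + 5×5 + 5×4 + 8×3 = 99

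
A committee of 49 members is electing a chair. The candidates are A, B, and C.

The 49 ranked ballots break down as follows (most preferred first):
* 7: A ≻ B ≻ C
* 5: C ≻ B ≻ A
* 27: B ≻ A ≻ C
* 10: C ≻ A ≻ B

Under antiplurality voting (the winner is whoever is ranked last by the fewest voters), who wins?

A

Last-place votes: A 5, B 10, C 34.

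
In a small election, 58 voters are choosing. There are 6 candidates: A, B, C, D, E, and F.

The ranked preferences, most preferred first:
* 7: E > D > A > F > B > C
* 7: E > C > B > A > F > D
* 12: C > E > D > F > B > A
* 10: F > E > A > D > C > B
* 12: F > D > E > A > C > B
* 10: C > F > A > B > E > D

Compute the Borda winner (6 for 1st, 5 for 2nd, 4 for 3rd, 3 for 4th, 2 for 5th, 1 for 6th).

E

A: 7×4 + 7×3 + 12×1 + 10×4 + 12×3 + 10×4 = 177
B: 7×2 + 7×4 + 12×2 + 10×1 + 12×1 + 10×3 = 118
C: 7×1 + 7×5 + 12×6 + 10×2 + 12×2 + 10×6 = 218
D: 7×5 + 7×1 + 12×4 + 10×3 + 12×5 + 10×1 = 190
E: 7×6 + 7×6 + 12×5 + 10×5 + 12×4 + 10×2 = 262
F: 7×3 + 7×2 + 12×3 + 10×6 + 12×6 + 10×5 = 253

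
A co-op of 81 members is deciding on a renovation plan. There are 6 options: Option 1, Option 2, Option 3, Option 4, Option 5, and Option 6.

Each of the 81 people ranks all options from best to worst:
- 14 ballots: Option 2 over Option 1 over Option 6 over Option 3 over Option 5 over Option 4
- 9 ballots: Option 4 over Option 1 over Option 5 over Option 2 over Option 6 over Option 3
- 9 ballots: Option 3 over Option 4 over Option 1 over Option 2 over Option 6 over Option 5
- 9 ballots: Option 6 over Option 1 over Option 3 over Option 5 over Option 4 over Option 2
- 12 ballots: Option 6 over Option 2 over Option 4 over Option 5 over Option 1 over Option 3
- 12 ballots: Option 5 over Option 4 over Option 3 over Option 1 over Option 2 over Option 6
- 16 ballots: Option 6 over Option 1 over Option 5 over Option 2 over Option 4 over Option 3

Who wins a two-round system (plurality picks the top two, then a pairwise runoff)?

Option 2

Round 1 first-place votes: Option 1 0, Option 2 14, Option 3 9, Option 4 9, Option 5 12, Option 6 37. Option 6 and Option 2 advance.
Runoff: Option 6 is ranked above Option 2 on 37 ballots, Option 2 above Option 6 on 44.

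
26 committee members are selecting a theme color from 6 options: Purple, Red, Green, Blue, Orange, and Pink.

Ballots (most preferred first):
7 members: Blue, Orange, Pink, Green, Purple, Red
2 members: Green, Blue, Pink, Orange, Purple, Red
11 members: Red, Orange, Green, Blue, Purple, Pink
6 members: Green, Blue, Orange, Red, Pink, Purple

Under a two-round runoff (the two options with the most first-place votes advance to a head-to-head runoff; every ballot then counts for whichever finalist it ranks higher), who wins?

Round 1 first-place votes: Purple 0, Red 11, Green 8, Blue 7, Orange 0, Pink 0. Red and Green advance.
Runoff: Red is ranked above Green on 11 ballots, Green above Red on 15.

Green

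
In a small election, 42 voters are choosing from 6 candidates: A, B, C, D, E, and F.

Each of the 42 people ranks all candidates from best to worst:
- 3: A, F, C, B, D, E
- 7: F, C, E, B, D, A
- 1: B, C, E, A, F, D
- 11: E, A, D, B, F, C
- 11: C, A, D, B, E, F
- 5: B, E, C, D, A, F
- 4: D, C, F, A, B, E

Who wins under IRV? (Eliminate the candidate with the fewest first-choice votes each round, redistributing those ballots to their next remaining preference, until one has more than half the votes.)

Round 1: A 3, B 6, C 11, D 4, E 11, F 7. A eliminated.
Round 2: B 6, C 11, D 4, E 11, F 10. D eliminated.
Round 3: B 6, C 15, E 11, F 10. B eliminated.
Round 4: C 16, E 16, F 10. F eliminated.
Round 5: C 26, E 16. C has a majority (≥22).

C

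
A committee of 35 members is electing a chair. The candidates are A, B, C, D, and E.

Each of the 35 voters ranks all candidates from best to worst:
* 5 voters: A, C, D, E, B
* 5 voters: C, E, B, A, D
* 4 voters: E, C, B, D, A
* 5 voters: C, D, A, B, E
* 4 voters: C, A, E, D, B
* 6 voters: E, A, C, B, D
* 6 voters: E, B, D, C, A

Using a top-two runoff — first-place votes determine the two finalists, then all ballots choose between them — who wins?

Round 1 first-place votes: A 5, B 0, C 14, D 0, E 16. E and C advance.
Runoff: E is ranked above C on 16 ballots, C above E on 19.

C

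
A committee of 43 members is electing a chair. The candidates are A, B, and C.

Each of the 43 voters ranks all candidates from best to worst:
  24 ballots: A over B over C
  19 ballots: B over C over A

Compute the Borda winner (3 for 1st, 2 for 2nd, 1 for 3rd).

B

A: 24×3 + 19×1 = 91
B: 24×2 + 19×3 = 105
C: 24×1 + 19×2 = 62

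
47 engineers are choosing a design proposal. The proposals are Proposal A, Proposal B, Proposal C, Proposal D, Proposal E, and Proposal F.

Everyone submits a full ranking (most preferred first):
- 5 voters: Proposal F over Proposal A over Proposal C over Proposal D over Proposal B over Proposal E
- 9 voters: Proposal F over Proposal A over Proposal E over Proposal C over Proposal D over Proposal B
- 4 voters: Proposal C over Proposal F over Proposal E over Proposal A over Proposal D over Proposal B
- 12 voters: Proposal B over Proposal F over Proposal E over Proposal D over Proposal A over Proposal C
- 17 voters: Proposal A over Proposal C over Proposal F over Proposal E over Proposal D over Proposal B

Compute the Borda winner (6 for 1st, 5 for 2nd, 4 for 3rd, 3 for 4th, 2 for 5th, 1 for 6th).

Proposal A: 5×5 + 9×5 + 4×3 + 12×2 + 17×6 = 208
Proposal B: 5×2 + 9×1 + 4×1 + 12×6 + 17×1 = 112
Proposal C: 5×4 + 9×3 + 4×6 + 12×1 + 17×5 = 168
Proposal D: 5×3 + 9×2 + 4×2 + 12×3 + 17×2 = 111
Proposal E: 5×1 + 9×4 + 4×4 + 12×4 + 17×3 = 156
Proposal F: 5×6 + 9×6 + 4×5 + 12×5 + 17×4 = 232

Proposal F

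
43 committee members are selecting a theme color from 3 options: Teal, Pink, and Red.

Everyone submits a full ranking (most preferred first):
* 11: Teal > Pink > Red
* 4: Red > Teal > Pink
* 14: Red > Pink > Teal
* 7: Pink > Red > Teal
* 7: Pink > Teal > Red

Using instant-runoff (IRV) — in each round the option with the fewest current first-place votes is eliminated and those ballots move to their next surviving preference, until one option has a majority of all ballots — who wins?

Round 1: Teal 11, Pink 14, Red 18. Teal eliminated.
Round 2: Pink 25, Red 18. Pink has a majority (≥22).

Pink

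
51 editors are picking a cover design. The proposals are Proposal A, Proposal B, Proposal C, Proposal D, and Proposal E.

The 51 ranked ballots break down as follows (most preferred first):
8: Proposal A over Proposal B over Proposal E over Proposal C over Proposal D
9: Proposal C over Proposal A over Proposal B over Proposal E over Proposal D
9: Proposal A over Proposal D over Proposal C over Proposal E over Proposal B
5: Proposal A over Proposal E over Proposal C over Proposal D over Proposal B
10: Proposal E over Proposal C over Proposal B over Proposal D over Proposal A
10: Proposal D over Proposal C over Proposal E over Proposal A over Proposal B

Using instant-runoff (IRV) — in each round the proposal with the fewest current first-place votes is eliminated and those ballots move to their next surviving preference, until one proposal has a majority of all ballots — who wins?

Round 1: Proposal A 22, Proposal B 0, Proposal C 9, Proposal D 10, Proposal E 10. Proposal B eliminated.
Round 2: Proposal A 22, Proposal C 9, Proposal D 10, Proposal E 10. Proposal C eliminated.
Round 3: Proposal A 31, Proposal D 10, Proposal E 10. Proposal A has a majority (≥26).

Proposal A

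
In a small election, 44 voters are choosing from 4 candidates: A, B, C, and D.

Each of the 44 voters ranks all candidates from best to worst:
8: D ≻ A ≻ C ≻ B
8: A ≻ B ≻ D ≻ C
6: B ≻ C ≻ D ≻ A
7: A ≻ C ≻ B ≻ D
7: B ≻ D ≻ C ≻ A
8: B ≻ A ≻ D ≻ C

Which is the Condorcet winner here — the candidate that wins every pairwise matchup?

A

A vs B: 23–21
A vs C: 31–13
A vs D: 23–21
A beats every other candidate.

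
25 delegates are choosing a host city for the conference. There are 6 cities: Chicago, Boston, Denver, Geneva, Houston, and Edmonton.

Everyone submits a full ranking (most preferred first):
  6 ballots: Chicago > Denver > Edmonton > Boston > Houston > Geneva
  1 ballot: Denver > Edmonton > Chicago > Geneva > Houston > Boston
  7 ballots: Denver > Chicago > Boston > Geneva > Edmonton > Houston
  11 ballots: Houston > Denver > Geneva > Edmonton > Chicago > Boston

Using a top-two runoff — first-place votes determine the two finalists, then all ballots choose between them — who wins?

Denver

Round 1 first-place votes: Chicago 6, Boston 0, Denver 8, Geneva 0, Houston 11, Edmonton 0. Houston and Denver advance.
Runoff: Houston is ranked above Denver on 11 ballots, Denver above Houston on 14.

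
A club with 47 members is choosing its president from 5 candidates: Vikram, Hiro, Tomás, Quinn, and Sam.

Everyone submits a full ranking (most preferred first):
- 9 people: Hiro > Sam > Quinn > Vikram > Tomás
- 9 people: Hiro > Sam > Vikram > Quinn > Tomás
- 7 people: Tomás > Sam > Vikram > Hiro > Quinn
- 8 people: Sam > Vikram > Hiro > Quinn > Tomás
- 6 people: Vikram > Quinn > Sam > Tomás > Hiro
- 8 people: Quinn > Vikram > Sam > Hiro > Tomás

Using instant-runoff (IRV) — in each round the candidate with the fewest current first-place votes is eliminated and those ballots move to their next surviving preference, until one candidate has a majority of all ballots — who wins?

Round 1: Vikram 6, Hiro 18, Tomás 7, Quinn 8, Sam 8. Vikram eliminated.
Round 2: Hiro 18, Tomás 7, Quinn 14, Sam 8. Tomás eliminated.
Round 3: Hiro 18, Quinn 14, Sam 15. Quinn eliminated.
Round 4: Hiro 18, Sam 29. Sam has a majority (≥24).

Sam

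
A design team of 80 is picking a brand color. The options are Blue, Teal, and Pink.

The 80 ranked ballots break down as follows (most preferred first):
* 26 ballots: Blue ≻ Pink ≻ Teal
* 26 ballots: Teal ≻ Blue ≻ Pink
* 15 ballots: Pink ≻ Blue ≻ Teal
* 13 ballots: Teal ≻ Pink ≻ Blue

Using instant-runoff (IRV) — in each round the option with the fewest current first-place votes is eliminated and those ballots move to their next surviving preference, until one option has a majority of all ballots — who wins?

Blue

Round 1: Blue 26, Teal 39, Pink 15. Pink eliminated.
Round 2: Blue 41, Teal 39. Blue has a majority (≥41).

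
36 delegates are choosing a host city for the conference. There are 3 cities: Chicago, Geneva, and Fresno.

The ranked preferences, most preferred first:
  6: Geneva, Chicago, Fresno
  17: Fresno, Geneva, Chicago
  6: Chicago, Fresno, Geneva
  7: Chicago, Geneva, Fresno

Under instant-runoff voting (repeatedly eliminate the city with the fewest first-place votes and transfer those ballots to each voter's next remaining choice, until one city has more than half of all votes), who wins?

Round 1: Chicago 13, Geneva 6, Fresno 17. Geneva eliminated.
Round 2: Chicago 19, Fresno 17. Chicago has a majority (≥19).

Chicago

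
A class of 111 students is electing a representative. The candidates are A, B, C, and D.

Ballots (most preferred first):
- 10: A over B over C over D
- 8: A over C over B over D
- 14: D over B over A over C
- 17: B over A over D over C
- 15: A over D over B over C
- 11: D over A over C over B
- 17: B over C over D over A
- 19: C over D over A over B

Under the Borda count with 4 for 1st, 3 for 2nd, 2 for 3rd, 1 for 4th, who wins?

A

A: 10×4 + 8×4 + 14×2 + 17×3 + 15×4 + 11×3 + 17×1 + 19×2 = 299
B: 10×3 + 8×2 + 14×3 + 17×4 + 15×2 + 11×1 + 17×4 + 19×1 = 284
C: 10×2 + 8×3 + 14×1 + 17×1 + 15×1 + 11×2 + 17×3 + 19×4 = 239
D: 10×1 + 8×1 + 14×4 + 17×2 + 15×3 + 11×4 + 17×2 + 19×3 = 288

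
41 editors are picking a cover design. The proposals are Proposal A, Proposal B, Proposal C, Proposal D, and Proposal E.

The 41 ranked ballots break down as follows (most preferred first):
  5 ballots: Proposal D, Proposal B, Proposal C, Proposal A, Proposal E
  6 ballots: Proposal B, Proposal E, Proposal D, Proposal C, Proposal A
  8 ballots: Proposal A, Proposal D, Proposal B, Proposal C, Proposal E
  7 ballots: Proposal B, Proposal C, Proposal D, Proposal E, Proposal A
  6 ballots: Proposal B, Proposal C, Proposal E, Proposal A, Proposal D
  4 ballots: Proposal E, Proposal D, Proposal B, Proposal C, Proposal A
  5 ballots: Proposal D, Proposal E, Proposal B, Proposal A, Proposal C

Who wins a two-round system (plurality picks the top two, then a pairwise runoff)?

Proposal D

Round 1 first-place votes: Proposal A 8, Proposal B 19, Proposal C 0, Proposal D 10, Proposal E 4. Proposal B and Proposal D advance.
Runoff: Proposal B is ranked above Proposal D on 19 ballots, Proposal D above Proposal B on 22.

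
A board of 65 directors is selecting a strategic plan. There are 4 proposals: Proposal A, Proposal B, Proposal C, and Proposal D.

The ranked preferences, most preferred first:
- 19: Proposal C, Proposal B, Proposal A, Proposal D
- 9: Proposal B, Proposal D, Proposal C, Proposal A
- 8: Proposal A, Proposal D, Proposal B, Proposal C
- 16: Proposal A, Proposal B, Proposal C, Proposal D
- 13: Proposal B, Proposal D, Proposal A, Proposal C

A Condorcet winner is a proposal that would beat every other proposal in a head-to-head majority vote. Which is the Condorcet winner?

Proposal B

Proposal B vs Proposal A: 41–24
Proposal B vs Proposal C: 46–19
Proposal B vs Proposal D: 57–8
Proposal B beats every other proposal.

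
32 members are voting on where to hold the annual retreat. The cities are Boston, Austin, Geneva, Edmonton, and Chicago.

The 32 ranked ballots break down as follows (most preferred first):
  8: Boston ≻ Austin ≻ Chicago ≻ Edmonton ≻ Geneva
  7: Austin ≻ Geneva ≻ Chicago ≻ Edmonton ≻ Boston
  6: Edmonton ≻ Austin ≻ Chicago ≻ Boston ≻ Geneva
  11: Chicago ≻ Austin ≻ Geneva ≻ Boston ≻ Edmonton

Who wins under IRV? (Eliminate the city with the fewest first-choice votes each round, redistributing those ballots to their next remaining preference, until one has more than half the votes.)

Round 1: Boston 8, Austin 7, Geneva 0, Edmonton 6, Chicago 11. Geneva eliminated.
Round 2: Boston 8, Austin 7, Edmonton 6, Chicago 11. Edmonton eliminated.
Round 3: Boston 8, Austin 13, Chicago 11. Boston eliminated.
Round 4: Austin 21, Chicago 11. Austin has a majority (≥17).

Austin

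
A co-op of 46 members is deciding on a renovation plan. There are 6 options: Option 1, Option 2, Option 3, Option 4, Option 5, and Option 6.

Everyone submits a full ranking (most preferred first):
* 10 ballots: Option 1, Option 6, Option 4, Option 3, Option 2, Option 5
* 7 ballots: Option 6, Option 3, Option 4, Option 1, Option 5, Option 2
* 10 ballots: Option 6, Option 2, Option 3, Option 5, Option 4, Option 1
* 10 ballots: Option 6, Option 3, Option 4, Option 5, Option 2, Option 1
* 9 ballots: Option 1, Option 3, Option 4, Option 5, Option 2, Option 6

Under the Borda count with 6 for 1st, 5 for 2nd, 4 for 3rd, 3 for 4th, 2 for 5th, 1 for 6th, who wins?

Option 1: 10×6 + 7×3 + 10×1 + 10×1 + 9×6 = 155
Option 2: 10×2 + 7×1 + 10×5 + 10×2 + 9×2 = 115
Option 3: 10×3 + 7×5 + 10×4 + 10×5 + 9×5 = 200
Option 4: 10×4 + 7×4 + 10×2 + 10×4 + 9×4 = 164
Option 5: 10×1 + 7×2 + 10×3 + 10×3 + 9×3 = 111
Option 6: 10×5 + 7×6 + 10×6 + 10×6 + 9×1 = 221

Option 6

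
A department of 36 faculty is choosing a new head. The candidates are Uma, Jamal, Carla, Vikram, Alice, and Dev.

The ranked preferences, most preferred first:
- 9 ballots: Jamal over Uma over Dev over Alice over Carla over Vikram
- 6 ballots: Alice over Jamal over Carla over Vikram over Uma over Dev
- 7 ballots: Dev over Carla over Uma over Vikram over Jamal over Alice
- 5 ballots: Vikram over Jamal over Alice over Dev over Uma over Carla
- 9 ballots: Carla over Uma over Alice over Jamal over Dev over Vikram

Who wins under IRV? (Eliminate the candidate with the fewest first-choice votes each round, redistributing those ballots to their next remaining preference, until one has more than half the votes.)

Jamal

Round 1: Uma 0, Jamal 9, Carla 9, Vikram 5, Alice 6, Dev 7. Uma eliminated.
Round 2: Jamal 9, Carla 9, Vikram 5, Alice 6, Dev 7. Vikram eliminated.
Round 3: Jamal 14, Carla 9, Alice 6, Dev 7. Alice eliminated.
Round 4: Jamal 20, Carla 9, Dev 7. Jamal has a majority (≥19).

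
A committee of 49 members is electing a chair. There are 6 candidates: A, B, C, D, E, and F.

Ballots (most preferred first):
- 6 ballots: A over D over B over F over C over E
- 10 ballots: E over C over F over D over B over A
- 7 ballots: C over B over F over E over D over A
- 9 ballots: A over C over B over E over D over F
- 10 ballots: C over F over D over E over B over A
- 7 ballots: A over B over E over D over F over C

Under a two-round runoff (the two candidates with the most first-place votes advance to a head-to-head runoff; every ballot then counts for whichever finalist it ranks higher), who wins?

C

Round 1 first-place votes: A 22, B 0, C 17, D 0, E 10, F 0. A and C advance.
Runoff: A is ranked above C on 22 ballots, C above A on 27.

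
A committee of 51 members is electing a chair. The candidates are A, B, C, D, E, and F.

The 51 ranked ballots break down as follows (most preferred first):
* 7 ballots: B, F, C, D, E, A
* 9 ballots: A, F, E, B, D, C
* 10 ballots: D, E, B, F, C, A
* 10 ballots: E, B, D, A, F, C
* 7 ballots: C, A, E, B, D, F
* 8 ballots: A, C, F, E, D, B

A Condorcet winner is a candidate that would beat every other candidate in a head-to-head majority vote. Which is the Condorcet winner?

E

E vs A: 27–24
E vs B: 44–7
E vs C: 29–22
E vs D: 34–17
E vs F: 27–24
E beats every other candidate.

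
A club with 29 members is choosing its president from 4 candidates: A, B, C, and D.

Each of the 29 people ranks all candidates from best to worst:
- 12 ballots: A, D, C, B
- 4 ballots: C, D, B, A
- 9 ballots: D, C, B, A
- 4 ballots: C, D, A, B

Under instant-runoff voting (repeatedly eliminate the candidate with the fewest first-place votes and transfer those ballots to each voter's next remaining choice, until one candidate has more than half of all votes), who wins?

D

Round 1: A 12, B 0, C 8, D 9. B eliminated.
Round 2: A 12, C 8, D 9. C eliminated.
Round 3: A 12, D 17. D has a majority (≥15).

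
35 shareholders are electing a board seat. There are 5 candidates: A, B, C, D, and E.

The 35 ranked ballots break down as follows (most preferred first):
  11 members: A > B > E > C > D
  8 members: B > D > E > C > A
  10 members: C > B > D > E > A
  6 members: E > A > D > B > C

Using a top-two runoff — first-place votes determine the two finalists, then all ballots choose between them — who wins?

C

Round 1 first-place votes: A 11, B 8, C 10, D 0, E 6. A and C advance.
Runoff: A is ranked above C on 17 ballots, C above A on 18.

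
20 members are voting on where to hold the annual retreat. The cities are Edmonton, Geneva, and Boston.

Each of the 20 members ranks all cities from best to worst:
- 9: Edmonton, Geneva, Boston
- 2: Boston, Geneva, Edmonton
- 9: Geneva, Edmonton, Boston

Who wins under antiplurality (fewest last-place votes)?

Last-place votes: Edmonton 2, Geneva 0, Boston 18.

Geneva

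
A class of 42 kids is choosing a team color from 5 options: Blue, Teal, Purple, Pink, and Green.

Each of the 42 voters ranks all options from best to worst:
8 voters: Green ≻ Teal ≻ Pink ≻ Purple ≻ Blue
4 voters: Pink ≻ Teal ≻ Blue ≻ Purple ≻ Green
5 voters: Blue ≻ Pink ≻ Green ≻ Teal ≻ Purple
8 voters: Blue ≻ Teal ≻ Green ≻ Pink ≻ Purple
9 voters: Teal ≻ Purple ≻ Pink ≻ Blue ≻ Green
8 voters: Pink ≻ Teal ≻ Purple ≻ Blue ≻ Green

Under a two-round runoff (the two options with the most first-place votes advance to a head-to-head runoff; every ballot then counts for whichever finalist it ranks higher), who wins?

Round 1 first-place votes: Blue 13, Teal 9, Purple 0, Pink 12, Green 8. Blue and Pink advance.
Runoff: Blue is ranked above Pink on 13 ballots, Pink above Blue on 29.

Pink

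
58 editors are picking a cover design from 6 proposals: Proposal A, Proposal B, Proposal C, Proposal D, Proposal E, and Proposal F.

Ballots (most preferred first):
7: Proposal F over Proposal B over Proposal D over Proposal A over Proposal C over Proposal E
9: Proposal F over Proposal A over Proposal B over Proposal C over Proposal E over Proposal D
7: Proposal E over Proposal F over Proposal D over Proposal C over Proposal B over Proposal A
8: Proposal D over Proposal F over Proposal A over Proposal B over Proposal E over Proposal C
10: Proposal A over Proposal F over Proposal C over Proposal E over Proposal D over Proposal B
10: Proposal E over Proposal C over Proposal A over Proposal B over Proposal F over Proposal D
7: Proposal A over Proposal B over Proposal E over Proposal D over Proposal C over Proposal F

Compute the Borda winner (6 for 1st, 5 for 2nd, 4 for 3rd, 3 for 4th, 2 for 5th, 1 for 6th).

Proposal F

Proposal A: 7×3 + 9×5 + 7×1 + 8×4 + 10×6 + 10×4 + 7×6 = 247
Proposal B: 7×5 + 9×4 + 7×2 + 8×3 + 10×1 + 10×3 + 7×5 = 184
Proposal C: 7×2 + 9×3 + 7×3 + 8×1 + 10×4 + 10×5 + 7×2 = 174
Proposal D: 7×4 + 9×1 + 7×4 + 8×6 + 10×2 + 10×1 + 7×3 = 164
Proposal E: 7×1 + 9×2 + 7×6 + 8×2 + 10×3 + 10×6 + 7×4 = 201
Proposal F: 7×6 + 9×6 + 7×5 + 8×5 + 10×5 + 10×2 + 7×1 = 248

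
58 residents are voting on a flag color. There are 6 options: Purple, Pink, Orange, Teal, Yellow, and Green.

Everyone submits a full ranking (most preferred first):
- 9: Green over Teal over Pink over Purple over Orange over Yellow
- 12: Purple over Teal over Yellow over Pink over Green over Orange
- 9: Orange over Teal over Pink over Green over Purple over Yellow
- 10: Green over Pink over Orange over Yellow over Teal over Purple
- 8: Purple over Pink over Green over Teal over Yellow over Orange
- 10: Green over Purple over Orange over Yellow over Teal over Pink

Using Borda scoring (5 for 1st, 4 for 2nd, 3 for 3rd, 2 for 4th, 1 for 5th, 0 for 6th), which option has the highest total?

Purple: 9×2 + 12×5 + 9×1 + 10×0 + 8×5 + 10×4 = 167
Pink: 9×3 + 12×2 + 9×3 + 10×4 + 8×4 + 10×0 = 150
Orange: 9×1 + 12×0 + 9×5 + 10×3 + 8×0 + 10×3 = 114
Teal: 9×4 + 12×4 + 9×4 + 10×1 + 8×2 + 10×1 = 156
Yellow: 9×0 + 12×3 + 9×0 + 10×2 + 8×1 + 10×2 = 84
Green: 9×5 + 12×1 + 9×2 + 10×5 + 8×3 + 10×5 = 199

Green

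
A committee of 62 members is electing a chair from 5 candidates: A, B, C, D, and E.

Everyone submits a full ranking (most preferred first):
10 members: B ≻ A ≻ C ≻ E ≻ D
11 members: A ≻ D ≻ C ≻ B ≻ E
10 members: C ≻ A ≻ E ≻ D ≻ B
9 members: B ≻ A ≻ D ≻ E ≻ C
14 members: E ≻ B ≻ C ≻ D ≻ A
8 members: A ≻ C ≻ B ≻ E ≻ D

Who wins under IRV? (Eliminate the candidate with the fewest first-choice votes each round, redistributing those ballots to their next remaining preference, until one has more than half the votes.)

Round 1: A 19, B 19, C 10, D 0, E 14. D eliminated.
Round 2: A 19, B 19, C 10, E 14. C eliminated.
Round 3: A 29, B 19, E 14. E eliminated.
Round 4: A 29, B 33. B has a majority (≥32).

B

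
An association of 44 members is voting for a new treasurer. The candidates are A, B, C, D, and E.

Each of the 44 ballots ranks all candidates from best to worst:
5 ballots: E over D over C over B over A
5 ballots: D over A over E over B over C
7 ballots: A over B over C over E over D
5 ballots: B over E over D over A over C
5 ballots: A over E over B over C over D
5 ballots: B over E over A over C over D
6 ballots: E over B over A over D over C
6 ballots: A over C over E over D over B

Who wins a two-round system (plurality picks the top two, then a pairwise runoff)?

Round 1 first-place votes: A 18, B 10, C 0, D 5, E 11. A and E advance.
Runoff: A is ranked above E on 23 ballots, E above A on 21.

A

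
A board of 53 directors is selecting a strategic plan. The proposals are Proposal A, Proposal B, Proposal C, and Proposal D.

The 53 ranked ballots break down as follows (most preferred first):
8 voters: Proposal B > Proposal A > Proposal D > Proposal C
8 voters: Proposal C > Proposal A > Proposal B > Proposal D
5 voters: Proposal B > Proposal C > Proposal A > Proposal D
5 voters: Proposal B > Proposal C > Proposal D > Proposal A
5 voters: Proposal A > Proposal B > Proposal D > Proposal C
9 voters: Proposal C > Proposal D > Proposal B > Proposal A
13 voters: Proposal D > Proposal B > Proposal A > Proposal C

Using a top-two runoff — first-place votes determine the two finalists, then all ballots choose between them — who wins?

Proposal B

Round 1 first-place votes: Proposal A 5, Proposal B 18, Proposal C 17, Proposal D 13. Proposal B and Proposal C advance.
Runoff: Proposal B is ranked above Proposal C on 36 ballots, Proposal C above Proposal B on 17.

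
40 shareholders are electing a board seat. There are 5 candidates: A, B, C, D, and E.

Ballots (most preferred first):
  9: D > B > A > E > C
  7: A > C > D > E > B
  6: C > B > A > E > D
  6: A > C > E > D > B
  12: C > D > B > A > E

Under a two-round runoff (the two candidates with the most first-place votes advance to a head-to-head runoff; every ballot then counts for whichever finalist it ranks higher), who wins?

A

Round 1 first-place votes: A 13, B 0, C 18, D 9, E 0. C and A advance.
Runoff: C is ranked above A on 18 ballots, A above C on 22.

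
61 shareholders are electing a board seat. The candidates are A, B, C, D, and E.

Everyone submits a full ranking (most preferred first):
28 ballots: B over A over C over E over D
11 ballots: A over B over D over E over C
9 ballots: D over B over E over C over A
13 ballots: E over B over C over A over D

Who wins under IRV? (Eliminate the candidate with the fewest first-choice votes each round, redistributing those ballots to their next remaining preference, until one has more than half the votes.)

Round 1: A 11, B 28, C 0, D 9, E 13. C eliminated.
Round 2: A 11, B 28, D 9, E 13. D eliminated.
Round 3: A 11, B 37, E 13. B has a majority (≥31).

B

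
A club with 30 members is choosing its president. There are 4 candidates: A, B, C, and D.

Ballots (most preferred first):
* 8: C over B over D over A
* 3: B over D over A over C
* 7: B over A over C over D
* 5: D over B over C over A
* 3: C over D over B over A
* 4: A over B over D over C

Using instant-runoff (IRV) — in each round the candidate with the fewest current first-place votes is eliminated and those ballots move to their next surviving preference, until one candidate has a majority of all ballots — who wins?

Round 1: A 4, B 10, C 11, D 5. A eliminated.
Round 2: B 14, C 11, D 5. D eliminated.
Round 3: B 19, C 11. B has a majority (≥16).

B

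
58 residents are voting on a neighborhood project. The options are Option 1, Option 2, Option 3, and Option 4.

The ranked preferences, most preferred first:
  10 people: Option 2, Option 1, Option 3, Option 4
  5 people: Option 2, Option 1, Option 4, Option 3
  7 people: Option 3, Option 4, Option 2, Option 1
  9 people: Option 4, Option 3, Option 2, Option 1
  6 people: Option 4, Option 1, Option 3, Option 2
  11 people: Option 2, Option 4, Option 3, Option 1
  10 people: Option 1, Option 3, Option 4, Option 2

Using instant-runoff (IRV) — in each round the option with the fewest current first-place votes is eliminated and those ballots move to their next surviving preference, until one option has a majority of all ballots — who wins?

Option 4

Round 1: Option 1 10, Option 2 26, Option 3 7, Option 4 15. Option 3 eliminated.
Round 2: Option 1 10, Option 2 26, Option 4 22. Option 1 eliminated.
Round 3: Option 2 26, Option 4 32. Option 4 has a majority (≥30).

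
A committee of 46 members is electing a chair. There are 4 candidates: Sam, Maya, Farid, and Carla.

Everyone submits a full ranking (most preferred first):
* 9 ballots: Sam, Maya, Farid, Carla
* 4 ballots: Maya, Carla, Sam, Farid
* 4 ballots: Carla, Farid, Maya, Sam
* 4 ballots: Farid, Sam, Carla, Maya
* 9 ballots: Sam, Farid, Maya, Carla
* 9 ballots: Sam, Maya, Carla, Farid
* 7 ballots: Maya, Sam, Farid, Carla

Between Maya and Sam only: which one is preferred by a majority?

Maya is ranked above Sam on 15 ballots; Sam above Maya on 31.

Sam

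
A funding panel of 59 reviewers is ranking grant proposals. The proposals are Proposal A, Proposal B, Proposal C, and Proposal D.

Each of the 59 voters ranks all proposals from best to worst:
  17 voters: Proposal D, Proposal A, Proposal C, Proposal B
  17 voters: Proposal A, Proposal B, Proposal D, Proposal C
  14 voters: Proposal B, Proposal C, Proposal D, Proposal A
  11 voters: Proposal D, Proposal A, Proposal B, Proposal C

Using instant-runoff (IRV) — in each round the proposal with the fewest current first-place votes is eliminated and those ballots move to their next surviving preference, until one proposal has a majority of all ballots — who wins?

Proposal D

Round 1: Proposal A 17, Proposal B 14, Proposal C 0, Proposal D 28. Proposal C eliminated.
Round 2: Proposal A 17, Proposal B 14, Proposal D 28. Proposal B eliminated.
Round 3: Proposal A 17, Proposal D 42. Proposal D has a majority (≥30).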